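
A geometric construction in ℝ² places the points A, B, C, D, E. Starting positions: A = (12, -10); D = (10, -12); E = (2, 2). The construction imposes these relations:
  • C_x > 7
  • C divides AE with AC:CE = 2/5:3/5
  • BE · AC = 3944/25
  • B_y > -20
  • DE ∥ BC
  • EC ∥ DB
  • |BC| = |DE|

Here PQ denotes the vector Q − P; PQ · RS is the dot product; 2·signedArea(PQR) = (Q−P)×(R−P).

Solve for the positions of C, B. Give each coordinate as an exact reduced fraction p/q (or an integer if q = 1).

1. C_x = 8  [C divides AE with AC:CE = 2/5:3/5]
2. C_y = -26/5  [C divides AE with AC:CE = 2/5:3/5]
   → C = (8, -26/5)
3. B_x = 16  [DE ∥ BC ∩ EC ∥ DB]
4. B_y = -96/5  [DE ∥ BC ∩ EC ∥ DB]
   → B = (16, -96/5)

B = (16, -96/5)
C = (8, -26/5)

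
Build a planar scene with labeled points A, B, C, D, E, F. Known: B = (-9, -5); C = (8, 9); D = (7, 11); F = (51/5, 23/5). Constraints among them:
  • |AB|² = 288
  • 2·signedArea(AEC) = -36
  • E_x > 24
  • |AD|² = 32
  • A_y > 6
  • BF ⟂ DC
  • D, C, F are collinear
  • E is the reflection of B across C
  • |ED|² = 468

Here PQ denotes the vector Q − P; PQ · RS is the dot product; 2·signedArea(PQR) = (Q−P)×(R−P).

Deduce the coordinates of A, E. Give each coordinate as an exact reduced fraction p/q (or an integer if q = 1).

A = (3, 7)
E = (25, 23)

1. E_x = 25  [E is the reflection of B across C]
2. E_y = 23  [E is the reflection of B across C]
   → E = (25, 23)
3. A_x = 3  [line 14·x + -17·y + 77 = 0 ∩ |AB|² = 288]
4. A_y = 7  [line 14·x + -17·y + 77 = 0 ∩ |AB|² = 288]
   → A = (3, 7)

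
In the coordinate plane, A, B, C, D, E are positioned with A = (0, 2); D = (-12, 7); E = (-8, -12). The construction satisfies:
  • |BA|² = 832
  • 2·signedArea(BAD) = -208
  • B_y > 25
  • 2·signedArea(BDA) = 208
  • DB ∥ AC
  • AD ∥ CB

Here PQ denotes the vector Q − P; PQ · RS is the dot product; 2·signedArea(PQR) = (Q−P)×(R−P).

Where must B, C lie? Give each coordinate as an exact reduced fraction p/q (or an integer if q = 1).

1. B_x = -16  [line -5·x + -12·y + 232 = 0 ∩ |BA|² = 832]
2. B_y = 26  [line -5·x + -12·y + 232 = 0 ∩ |BA|² = 832]
   → B = (-16, 26)
3. C_x = -4  [AD ∥ CB ∩ DB ∥ AC]
4. C_y = 21  [AD ∥ CB ∩ DB ∥ AC]
   → C = (-4, 21)

B = (-16, 26)
C = (-4, 21)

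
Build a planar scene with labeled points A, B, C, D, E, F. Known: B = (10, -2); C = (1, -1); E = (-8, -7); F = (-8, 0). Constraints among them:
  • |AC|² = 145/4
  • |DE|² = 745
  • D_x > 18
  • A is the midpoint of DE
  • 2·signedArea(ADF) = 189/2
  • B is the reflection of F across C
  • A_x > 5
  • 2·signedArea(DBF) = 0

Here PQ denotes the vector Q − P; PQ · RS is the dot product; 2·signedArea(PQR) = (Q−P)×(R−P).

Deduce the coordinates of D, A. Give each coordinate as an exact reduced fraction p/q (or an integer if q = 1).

1. D_x = 19  [line -2·x + -18·y + -16 = 0 ∩ |DE|² = 745]
2. D_y = -3  [line -2·x + -18·y + -16 = 0 ∩ |DE|² = 745]
   → D = (19, -3)
3. A_x = 11/2  [A is the midpoint of DE]
4. A_y = -5  [A is the midpoint of DE]
   → A = (11/2, -5)

A = (11/2, -5)
D = (19, -3)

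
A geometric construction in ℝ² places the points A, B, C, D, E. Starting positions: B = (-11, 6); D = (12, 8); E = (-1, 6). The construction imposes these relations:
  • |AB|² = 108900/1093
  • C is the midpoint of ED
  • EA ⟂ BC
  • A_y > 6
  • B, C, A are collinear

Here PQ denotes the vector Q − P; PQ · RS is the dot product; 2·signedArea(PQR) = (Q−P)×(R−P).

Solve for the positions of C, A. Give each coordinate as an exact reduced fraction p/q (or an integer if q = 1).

1. C_x = 11/2  [C is the midpoint of ED]
2. C_y = 7  [C is the midpoint of ED]
   → C = (11/2, 7)
3. A_x = -1133/1093  [B, C, A are collinear ∩ EA ⟂ BC]
4. A_y = 7218/1093  [B, C, A are collinear ∩ EA ⟂ BC]
   → A = (-1133/1093, 7218/1093)

A = (-1133/1093, 7218/1093)
C = (11/2, 7)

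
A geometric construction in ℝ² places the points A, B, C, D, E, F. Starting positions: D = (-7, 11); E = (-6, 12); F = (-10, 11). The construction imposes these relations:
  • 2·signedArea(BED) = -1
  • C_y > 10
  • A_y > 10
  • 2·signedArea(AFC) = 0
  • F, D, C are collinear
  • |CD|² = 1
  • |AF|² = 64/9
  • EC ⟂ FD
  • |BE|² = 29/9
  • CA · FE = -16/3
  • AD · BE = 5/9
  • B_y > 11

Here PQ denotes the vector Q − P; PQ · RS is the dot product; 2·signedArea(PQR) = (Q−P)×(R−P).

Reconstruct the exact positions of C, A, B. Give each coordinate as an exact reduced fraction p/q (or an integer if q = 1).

A = (-22/3, 11)
B = (-23/3, 34/3)
C = (-6, 11)

1. C_x = -6  [F, D, C are collinear ∩ EC ⟂ FD]
2. C_y = 11  [F, D, C are collinear ∩ EC ⟂ FD]
   → C = (-6, 11)
3. A_x = -22/3  [2·signedArea(AFC) = 0 ∩ CA · FE = -16/3]
4. A_y = 11  [2·signedArea(AFC) = 0 ∩ CA · FE = -16/3]
   → A = (-22/3, 11)
5. B_x = -23/3  [2·signedArea(BED) = -1 ∩ AD · BE = 5/9]
6. B_y = 34/3  [2·signedArea(BED) = -1 ∩ AD · BE = 5/9]
   → B = (-23/3, 34/3)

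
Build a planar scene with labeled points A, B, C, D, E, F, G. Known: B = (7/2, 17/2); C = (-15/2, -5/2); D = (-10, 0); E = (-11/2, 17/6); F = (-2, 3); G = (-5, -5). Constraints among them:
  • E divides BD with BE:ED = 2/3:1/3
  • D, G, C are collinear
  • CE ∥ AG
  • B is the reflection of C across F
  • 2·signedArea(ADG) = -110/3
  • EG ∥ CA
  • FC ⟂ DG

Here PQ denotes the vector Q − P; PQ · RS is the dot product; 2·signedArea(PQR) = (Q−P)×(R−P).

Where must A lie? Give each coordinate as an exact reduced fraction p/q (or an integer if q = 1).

A = (-7, -31/3)

1. A_x = -7  [CE ∥ AG ∩ EG ∥ CA]
2. A_y = -31/3  [CE ∥ AG ∩ EG ∥ CA]
   → A = (-7, -31/3)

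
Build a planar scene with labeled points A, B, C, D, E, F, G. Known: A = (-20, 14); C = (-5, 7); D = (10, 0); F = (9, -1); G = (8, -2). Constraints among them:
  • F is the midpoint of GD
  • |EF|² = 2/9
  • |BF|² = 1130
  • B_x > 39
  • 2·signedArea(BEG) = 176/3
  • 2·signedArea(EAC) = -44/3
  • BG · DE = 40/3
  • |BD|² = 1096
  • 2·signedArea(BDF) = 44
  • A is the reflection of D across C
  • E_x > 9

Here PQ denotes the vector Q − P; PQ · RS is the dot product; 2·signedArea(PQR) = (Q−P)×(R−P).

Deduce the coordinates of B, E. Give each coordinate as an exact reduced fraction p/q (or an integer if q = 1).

B = (40, -14)
E = (28/3, -2/3)

1. B_x = 40  [line 1·x + -1·y + -54 = 0 ∩ |BD|² = 1096]
2. B_y = -14  [line 1·x + -1·y + -54 = 0 ∩ |BD|² = 1096]
   → B = (40, -14)
3. E_x = 28/3  [2·signedArea(EAC) = -44/3 ∩ 2·signedArea(BEG) = 176/3]
4. E_y = -2/3  [2·signedArea(EAC) = -44/3 ∩ 2·signedArea(BEG) = 176/3]
   → E = (28/3, -2/3)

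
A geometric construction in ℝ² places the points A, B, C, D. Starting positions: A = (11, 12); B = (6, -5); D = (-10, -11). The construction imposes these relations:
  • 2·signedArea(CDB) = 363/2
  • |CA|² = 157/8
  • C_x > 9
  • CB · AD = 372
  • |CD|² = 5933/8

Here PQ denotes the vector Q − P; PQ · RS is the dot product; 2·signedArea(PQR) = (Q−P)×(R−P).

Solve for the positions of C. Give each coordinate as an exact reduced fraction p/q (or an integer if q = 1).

C = (39/4, 31/4)

1. C_x = 39/4  [2·signedArea(CDB) = 363/2 ∩ CB · AD = 372]
2. C_y = 31/4  [2·signedArea(CDB) = 363/2 ∩ CB · AD = 372]
   → C = (39/4, 31/4)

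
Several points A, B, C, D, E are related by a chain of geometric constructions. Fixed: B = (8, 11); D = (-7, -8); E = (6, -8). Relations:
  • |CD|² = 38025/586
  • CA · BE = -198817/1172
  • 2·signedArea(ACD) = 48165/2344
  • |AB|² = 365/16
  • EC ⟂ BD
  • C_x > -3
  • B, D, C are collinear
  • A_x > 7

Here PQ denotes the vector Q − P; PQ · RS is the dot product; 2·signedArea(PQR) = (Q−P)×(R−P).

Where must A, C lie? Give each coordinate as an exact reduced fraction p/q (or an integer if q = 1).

A = (15/2, 25/4)
C = (-1177/586, -983/586)

1. C_x = -1177/586  [B, D, C are collinear ∩ EC ⟂ BD]
2. C_y = -983/586  [B, D, C are collinear ∩ EC ⟂ BD]
   → C = (-1177/586, -983/586)
3. A_x = 15/2  [2·signedArea(ACD) = 48165/2344 ∩ CA · BE = -198817/1172]
4. A_y = 25/4  [2·signedArea(ACD) = 48165/2344 ∩ CA · BE = -198817/1172]
   → A = (15/2, 25/4)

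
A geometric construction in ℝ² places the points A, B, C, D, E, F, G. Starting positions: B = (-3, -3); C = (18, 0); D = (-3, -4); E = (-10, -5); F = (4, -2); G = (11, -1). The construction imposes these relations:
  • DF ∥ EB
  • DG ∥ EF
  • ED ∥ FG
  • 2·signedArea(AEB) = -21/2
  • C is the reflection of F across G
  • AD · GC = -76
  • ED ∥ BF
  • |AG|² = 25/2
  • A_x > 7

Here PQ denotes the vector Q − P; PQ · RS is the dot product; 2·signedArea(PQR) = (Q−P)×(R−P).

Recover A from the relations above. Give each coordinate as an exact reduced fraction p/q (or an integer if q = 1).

A = (15/2, -3/2)

1. A_x = 15/2  [AD · GC = -76 ∩ 2·signedArea(AEB) = -21/2]
2. A_y = -3/2  [AD · GC = -76 ∩ 2·signedArea(AEB) = -21/2]
   → A = (15/2, -3/2)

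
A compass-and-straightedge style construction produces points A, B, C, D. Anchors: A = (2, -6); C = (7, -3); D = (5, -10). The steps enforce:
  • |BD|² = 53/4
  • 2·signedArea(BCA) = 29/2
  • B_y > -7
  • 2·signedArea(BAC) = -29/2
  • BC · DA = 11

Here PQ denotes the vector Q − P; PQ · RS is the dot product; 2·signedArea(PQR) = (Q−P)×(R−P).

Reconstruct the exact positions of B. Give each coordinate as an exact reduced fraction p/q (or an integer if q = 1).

1. B_x = 6  [2·signedArea(BCA) = 29/2 ∩ BC · DA = 11]
2. B_y = -13/2  [2·signedArea(BCA) = 29/2 ∩ BC · DA = 11]
   → B = (6, -13/2)

B = (6, -13/2)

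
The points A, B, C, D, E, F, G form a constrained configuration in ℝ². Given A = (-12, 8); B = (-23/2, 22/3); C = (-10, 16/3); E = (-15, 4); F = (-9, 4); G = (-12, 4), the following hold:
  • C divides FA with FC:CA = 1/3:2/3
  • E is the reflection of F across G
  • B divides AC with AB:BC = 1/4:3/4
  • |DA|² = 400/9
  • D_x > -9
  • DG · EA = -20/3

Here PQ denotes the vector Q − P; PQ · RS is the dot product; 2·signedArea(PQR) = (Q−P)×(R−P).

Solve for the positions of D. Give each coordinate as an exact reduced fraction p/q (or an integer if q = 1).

1. D_x = -8  [line -3·x + -4·y + -40/3 = 0 ∩ |DA|² = 400/9]
2. D_y = 8/3  [line -3·x + -4·y + -40/3 = 0 ∩ |DA|² = 400/9]
   → D = (-8, 8/3)

D = (-8, 8/3)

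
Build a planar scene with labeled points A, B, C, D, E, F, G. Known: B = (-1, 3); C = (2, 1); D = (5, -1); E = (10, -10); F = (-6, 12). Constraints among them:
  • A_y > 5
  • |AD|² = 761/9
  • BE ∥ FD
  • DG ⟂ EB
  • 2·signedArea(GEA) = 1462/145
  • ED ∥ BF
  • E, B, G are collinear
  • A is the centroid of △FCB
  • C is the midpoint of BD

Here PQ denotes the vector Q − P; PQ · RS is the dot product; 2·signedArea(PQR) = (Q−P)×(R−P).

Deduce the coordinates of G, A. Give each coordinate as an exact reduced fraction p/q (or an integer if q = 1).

A = (-5/3, 16/3)
G = (504/145, -332/145)

1. G_x = 504/145  [E, B, G are collinear ∩ DG ⟂ EB]
2. G_y = -332/145  [E, B, G are collinear ∩ DG ⟂ EB]
   → G = (504/145, -332/145)
3. A_x = -5/3  [A is the centroid of △FCB]
4. A_y = 16/3  [A is the centroid of △FCB]
   → A = (-5/3, 16/3)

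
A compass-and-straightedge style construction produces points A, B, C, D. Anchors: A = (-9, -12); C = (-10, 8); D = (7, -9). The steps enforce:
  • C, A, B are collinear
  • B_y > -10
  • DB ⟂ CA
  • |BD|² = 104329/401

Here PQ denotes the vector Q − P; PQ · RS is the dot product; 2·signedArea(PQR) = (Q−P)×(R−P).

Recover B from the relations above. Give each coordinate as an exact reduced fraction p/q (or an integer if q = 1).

B = (-3653/401, -3932/401)

1. B_x = -3653/401  [C, A, B are collinear ∩ DB ⟂ CA]
2. B_y = -3932/401  [C, A, B are collinear ∩ DB ⟂ CA]
   → B = (-3653/401, -3932/401)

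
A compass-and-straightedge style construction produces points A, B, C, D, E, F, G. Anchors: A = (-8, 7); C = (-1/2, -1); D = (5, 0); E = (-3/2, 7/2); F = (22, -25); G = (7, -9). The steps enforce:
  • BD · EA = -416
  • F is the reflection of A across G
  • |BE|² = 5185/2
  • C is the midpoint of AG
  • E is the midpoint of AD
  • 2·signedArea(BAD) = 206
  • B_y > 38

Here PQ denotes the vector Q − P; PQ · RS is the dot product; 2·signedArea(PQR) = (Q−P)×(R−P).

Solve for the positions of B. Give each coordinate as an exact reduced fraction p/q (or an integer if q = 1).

1. B_x = -38  [BD · EA = -416 ∩ 2·signedArea(BAD) = 206]
2. B_y = 39  [BD · EA = -416 ∩ 2·signedArea(BAD) = 206]
   → B = (-38, 39)

B = (-38, 39)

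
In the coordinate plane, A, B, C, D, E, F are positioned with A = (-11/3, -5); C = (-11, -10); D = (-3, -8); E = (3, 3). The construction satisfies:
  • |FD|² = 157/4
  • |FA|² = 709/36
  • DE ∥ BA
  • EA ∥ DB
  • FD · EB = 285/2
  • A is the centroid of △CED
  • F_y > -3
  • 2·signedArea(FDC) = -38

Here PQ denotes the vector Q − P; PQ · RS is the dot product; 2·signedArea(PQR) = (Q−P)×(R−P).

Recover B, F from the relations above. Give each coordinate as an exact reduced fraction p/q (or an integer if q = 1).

B = (-29/3, -16)
F = (0, -5/2)

1. B_x = -29/3  [DE ∥ BA ∩ EA ∥ DB]
2. B_y = -16  [DE ∥ BA ∩ EA ∥ DB]
   → B = (-29/3, -16)
3. F_x = 0  [2·signedArea(FDC) = -38 ∩ FD · EB = 285/2]
4. F_y = -5/2  [2·signedArea(FDC) = -38 ∩ FD · EB = 285/2]
   → F = (0, -5/2)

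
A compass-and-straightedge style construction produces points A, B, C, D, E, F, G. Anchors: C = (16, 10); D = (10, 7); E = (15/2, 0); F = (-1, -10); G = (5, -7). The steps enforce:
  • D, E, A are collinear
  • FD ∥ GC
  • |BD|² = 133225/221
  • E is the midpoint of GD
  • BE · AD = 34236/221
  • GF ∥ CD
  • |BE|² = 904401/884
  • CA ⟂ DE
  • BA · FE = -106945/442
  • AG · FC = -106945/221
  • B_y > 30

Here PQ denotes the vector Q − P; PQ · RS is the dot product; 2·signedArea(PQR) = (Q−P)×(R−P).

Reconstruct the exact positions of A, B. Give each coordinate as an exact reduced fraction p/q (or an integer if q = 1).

A = (2570/221, 2555/221)
B = (4035/221, 6657/221)

1. A_x = 2570/221  [D, E, A are collinear ∩ CA ⟂ DE]
2. A_y = 2555/221  [D, E, A are collinear ∩ CA ⟂ DE]
   → A = (2570/221, 2555/221)
3. B_x = 4035/221  [BE · AD = 34236/221 ∩ BA · FE = -106945/442]
4. B_y = 6657/221  [BE · AD = 34236/221 ∩ BA · FE = -106945/442]
   → B = (4035/221, 6657/221)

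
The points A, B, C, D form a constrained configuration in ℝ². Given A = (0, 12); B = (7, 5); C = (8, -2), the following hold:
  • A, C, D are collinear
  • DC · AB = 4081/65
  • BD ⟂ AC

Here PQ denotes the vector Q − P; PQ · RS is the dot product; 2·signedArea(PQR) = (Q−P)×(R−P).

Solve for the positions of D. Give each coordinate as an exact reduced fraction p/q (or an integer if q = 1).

1. D_x = 308/65  [A, C, D are collinear ∩ BD ⟂ AC]
2. D_y = 241/65  [A, C, D are collinear ∩ BD ⟂ AC]
   → D = (308/65, 241/65)

D = (308/65, 241/65)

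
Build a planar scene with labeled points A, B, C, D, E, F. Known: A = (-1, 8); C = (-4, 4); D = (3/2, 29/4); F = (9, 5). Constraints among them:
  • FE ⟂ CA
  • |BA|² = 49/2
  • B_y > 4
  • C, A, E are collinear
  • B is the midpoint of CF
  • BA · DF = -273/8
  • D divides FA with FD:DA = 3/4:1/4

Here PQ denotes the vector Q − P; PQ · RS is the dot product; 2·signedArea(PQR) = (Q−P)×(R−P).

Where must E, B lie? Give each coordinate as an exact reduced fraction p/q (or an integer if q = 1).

1. E_x = 29/25  [C, A, E are collinear ∩ FE ⟂ CA]
2. E_y = 272/25  [C, A, E are collinear ∩ FE ⟂ CA]
   → E = (29/25, 272/25)
3. B_x = 5/2  [B is the midpoint of CF]
4. B_y = 9/2  [B is the midpoint of CF]
   → B = (5/2, 9/2)

B = (5/2, 9/2)
E = (29/25, 272/25)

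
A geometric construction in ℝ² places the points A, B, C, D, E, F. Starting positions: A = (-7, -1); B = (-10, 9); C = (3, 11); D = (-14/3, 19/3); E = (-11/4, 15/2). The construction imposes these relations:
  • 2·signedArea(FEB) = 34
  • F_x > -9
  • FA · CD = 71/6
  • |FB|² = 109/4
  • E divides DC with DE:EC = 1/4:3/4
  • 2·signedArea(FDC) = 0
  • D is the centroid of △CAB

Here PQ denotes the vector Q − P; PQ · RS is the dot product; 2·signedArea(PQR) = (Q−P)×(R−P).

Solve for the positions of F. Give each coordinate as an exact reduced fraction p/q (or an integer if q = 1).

1. F_x = -17/2  [2·signedArea(FDC) = 0 ∩ FA · CD = 71/6]
2. F_y = 4  [2·signedArea(FDC) = 0 ∩ FA · CD = 71/6]
   → F = (-17/2, 4)

F = (-17/2, 4)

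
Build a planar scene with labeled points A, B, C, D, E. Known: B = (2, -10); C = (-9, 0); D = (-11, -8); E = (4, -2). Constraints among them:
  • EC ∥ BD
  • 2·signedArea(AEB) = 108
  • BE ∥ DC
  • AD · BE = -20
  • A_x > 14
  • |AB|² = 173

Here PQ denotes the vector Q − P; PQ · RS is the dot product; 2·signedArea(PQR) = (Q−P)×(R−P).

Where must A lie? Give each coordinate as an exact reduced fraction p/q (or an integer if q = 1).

1. A_x = 15  [2·signedArea(AEB) = 108 ∩ AD · BE = -20]
2. A_y = -12  [2·signedArea(AEB) = 108 ∩ AD · BE = -20]
   → A = (15, -12)

A = (15, -12)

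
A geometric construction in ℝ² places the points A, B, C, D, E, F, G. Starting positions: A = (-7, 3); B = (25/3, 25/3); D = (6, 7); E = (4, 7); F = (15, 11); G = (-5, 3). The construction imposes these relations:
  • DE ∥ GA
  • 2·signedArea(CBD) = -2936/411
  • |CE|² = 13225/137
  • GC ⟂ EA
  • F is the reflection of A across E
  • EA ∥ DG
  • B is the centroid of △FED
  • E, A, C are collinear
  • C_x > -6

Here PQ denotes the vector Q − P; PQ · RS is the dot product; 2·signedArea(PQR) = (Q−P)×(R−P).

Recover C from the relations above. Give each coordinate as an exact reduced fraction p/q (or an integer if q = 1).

C = (-717/137, 499/137)

1. C_x = -717/137  [E, A, C are collinear ∩ GC ⟂ EA]
2. C_y = 499/137  [E, A, C are collinear ∩ GC ⟂ EA]
   → C = (-717/137, 499/137)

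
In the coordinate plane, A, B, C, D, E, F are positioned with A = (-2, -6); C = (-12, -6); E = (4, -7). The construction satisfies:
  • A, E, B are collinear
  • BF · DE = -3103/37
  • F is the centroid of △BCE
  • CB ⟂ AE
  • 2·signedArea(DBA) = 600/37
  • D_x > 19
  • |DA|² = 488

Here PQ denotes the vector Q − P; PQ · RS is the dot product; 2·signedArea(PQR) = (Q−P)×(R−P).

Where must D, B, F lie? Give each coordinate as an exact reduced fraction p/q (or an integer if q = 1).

B = (-434/37, -162/37)
D = (20, -8)
F = (-730/111, -643/111)

1. B_x = -434/37  [A, E, B are collinear ∩ CB ⟂ AE]
2. B_y = -162/37  [A, E, B are collinear ∩ CB ⟂ AE]
   → B = (-434/37, -162/37)
3. F_x = -730/111  [F is the centroid of △BCE]
4. F_y = -643/111  [F is the centroid of △BCE]
   → F = (-730/111, -643/111)
5. D_x = 20  [2·signedArea(DBA) = 600/37 ∩ BF · DE = -3103/37]
6. D_y = -8  [2·signedArea(DBA) = 600/37 ∩ BF · DE = -3103/37]
   → D = (20, -8)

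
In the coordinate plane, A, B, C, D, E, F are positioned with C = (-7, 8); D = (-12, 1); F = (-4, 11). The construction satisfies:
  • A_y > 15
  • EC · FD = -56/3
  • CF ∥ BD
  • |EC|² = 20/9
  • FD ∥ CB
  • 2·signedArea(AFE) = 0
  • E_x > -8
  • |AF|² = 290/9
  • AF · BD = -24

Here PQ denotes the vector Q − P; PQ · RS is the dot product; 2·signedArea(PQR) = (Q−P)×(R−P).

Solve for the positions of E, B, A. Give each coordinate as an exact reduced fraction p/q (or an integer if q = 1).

A = (-1/3, 46/3)
B = (-15, -2)
E = (-23/3, 20/3)

1. E_x = -23/3  [line 8·x + 10·y + -16/3 = 0 ∩ |EC|² = 20/9]
2. E_y = 20/3  [line 8·x + 10·y + -16/3 = 0 ∩ |EC|² = 20/9]
   → E = (-23/3, 20/3)
3. B_x = -15  [CF ∥ BD ∩ FD ∥ CB]
4. B_y = -2  [CF ∥ BD ∩ FD ∥ CB]
   → B = (-15, -2)
5. A_x = -1/3  [2·signedArea(AFE) = 0 ∩ AF · BD = -24]
6. A_y = 46/3  [2·signedArea(AFE) = 0 ∩ AF · BD = -24]
   → A = (-1/3, 46/3)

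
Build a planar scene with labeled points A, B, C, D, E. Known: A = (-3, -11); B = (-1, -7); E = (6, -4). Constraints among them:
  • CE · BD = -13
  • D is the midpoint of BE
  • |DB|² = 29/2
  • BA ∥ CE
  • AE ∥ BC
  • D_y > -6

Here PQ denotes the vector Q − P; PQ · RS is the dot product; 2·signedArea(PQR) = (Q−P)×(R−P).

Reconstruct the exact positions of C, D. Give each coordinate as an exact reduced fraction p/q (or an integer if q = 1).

1. C_x = 8  [BA ∥ CE ∩ AE ∥ BC]
2. C_y = 0  [BA ∥ CE ∩ AE ∥ BC]
   → C = (8, 0)
3. D_x = 5/2  [D is the midpoint of BE]
4. D_y = -11/2  [D is the midpoint of BE]
   → D = (5/2, -11/2)

C = (8, 0)
D = (5/2, -11/2)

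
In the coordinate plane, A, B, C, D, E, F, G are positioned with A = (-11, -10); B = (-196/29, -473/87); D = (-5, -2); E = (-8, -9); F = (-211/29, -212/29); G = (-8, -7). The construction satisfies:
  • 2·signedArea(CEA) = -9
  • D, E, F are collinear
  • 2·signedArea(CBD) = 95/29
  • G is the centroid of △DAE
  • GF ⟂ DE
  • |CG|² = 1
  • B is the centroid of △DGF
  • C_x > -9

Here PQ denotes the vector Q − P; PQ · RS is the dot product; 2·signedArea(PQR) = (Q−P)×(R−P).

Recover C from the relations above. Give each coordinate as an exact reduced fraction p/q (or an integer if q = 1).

1. C_x = -8  [2·signedArea(CBD) = 95/29 ∩ 2·signedArea(CEA) = -9]
2. C_y = -6  [2·signedArea(CBD) = 95/29 ∩ 2·signedArea(CEA) = -9]
   → C = (-8, -6)

C = (-8, -6)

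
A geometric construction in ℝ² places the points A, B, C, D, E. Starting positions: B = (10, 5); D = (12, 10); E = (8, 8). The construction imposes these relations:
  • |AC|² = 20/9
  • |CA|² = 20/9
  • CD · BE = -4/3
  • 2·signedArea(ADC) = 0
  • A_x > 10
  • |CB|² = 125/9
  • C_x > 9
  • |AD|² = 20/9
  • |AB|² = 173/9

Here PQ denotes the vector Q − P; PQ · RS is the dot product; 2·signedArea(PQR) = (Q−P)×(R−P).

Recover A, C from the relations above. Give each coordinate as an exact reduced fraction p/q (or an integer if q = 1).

1. C_x = 28/3  [line 2·x + -3·y + 22/3 = 0 ∩ |CB|² = 125/9]
2. C_y = 26/3  [line 2·x + -3·y + 22/3 = 0 ∩ |CB|² = 125/9]
   → C = (28/3, 26/3)
3. A_x = 32/3  [line 4/3·x + -8/3·y + 32/3 = 0 ∩ |AB|² = 173/9]
4. A_y = 28/3  [line 4/3·x + -8/3·y + 32/3 = 0 ∩ |AB|² = 173/9]
   → A = (32/3, 28/3)

A = (32/3, 28/3)
C = (28/3, 26/3)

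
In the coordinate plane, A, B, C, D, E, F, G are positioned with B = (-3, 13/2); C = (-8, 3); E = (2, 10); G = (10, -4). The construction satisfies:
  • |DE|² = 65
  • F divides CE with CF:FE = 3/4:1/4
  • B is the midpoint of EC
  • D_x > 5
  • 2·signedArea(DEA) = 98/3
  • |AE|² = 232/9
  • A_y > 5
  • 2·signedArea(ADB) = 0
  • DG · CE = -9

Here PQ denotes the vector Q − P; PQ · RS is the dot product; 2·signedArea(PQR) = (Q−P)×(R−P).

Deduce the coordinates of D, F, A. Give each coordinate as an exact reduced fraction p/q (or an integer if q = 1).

1. D_x = 6  [line -10·x + -7·y + 81 = 0 ∩ |DE|² = 65]
2. D_y = 3  [line -10·x + -7·y + 81 = 0 ∩ |DE|² = 65]
   → D = (6, 3)
3. F_x = -1/2  [F divides CE with CF:FE = 3/4:1/4]
4. F_y = 33/4  [F divides CE with CF:FE = 3/4:1/4]
   → F = (-1/2, 33/4)
5. A_x = 0  [2·signedArea(DEA) = 98/3 ∩ 2·signedArea(ADB) = 0]
6. A_y = 16/3  [2·signedArea(DEA) = 98/3 ∩ 2·signedArea(ADB) = 0]
   → A = (0, 16/3)

A = (0, 16/3)
D = (6, 3)
F = (-1/2, 33/4)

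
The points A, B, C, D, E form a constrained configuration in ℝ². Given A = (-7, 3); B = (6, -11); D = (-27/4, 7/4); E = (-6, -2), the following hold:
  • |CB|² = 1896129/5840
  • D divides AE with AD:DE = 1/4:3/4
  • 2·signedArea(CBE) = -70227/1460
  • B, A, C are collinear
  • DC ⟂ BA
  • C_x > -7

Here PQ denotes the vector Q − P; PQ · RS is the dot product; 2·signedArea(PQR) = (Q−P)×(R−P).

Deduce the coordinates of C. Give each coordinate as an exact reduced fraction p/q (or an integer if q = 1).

C = (-9141/1460, 1609/730)

1. C_x = -9141/1460  [B, A, C are collinear ∩ DC ⟂ BA]
2. C_y = 1609/730  [B, A, C are collinear ∩ DC ⟂ BA]
   → C = (-9141/1460, 1609/730)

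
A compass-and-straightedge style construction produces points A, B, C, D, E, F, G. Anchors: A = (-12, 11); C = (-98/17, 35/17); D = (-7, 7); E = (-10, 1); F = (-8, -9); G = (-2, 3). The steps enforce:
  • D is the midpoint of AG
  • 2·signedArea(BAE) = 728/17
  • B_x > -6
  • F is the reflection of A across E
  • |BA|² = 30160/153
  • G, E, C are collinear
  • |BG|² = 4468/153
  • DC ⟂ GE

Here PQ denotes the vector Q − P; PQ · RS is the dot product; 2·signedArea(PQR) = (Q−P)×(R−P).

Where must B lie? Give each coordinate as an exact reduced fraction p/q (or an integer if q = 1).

B = (-268/51, -67/51)

1. B_x = -268/51  [line 10·x + 2·y + 938/17 = 0 ∩ |BG|² = 4468/153]
2. B_y = -67/51  [line 10·x + 2·y + 938/17 = 0 ∩ |BG|² = 4468/153]
   → B = (-268/51, -67/51)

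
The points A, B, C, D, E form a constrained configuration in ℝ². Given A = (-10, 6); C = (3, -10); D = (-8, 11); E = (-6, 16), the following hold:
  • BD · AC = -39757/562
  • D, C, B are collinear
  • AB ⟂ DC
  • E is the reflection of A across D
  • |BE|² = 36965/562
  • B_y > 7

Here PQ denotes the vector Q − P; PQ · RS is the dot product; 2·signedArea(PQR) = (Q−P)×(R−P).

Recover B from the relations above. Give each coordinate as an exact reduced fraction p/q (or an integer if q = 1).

1. B_x = -3583/562  [D, C, B are collinear ∩ AB ⟂ DC]
2. B_y = 4439/562  [D, C, B are collinear ∩ AB ⟂ DC]
   → B = (-3583/562, 4439/562)

B = (-3583/562, 4439/562)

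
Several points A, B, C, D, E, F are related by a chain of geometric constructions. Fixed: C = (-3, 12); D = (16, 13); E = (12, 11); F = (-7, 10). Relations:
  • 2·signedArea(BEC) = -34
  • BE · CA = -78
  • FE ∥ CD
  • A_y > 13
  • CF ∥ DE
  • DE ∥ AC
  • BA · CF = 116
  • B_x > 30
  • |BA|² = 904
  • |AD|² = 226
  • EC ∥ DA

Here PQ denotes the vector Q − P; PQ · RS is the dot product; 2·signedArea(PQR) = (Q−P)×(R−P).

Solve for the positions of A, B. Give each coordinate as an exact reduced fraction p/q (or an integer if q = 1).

1. A_x = 1  [DE ∥ AC ∩ EC ∥ DA]
2. A_y = 14  [DE ∥ AC ∩ EC ∥ DA]
   → A = (1, 14)
3. B_x = 31  [BE · CA = -78 ∩ 2·signedArea(BEC) = -34]
4. B_y = 12  [BE · CA = -78 ∩ 2·signedArea(BEC) = -34]
   → B = (31, 12)

A = (1, 14)
B = (31, 12)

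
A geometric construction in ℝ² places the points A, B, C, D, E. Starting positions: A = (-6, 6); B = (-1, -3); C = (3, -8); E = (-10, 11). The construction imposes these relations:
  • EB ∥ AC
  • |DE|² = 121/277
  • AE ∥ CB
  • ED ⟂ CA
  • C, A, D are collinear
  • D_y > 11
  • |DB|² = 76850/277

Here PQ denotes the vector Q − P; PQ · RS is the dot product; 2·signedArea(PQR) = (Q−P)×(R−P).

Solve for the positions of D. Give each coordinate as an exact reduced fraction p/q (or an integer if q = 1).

1. D_x = -2616/277  [C, A, D are collinear ∩ ED ⟂ CA]
2. D_y = 3146/277  [C, A, D are collinear ∩ ED ⟂ CA]
   → D = (-2616/277, 3146/277)

D = (-2616/277, 3146/277)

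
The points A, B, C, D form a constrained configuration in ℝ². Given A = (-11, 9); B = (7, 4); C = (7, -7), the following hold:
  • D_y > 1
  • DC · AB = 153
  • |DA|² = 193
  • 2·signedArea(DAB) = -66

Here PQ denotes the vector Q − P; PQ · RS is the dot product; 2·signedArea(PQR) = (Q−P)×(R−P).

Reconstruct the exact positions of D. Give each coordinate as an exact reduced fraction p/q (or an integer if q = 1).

D = (1, 2)

1. D_x = 1  [2·signedArea(DAB) = -66 ∩ DC · AB = 153]
2. D_y = 2  [2·signedArea(DAB) = -66 ∩ DC · AB = 153]
   → D = (1, 2)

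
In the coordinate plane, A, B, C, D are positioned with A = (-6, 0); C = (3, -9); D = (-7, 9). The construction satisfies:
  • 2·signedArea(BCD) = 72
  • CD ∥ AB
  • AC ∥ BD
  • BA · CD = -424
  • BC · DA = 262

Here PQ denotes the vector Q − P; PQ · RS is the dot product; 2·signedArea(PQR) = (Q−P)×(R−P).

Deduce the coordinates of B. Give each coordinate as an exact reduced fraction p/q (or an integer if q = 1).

1. B_x = -16  [AC ∥ BD ∩ CD ∥ AB]
2. B_y = 18  [AC ∥ BD ∩ CD ∥ AB]
   → B = (-16, 18)

B = (-16, 18)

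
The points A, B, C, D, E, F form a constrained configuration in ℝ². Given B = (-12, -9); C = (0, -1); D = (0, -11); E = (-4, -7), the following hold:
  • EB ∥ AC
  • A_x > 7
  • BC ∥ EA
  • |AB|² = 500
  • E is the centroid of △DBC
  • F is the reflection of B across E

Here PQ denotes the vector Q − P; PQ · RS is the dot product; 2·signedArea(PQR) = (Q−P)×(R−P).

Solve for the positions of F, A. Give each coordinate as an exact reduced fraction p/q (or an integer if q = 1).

A = (8, 1)
F = (4, -5)

1. F_x = 4  [F is the reflection of B across E]
2. F_y = -5  [F is the reflection of B across E]
   → F = (4, -5)
3. A_x = 8  [EB ∥ AC ∩ BC ∥ EA]
4. A_y = 1  [EB ∥ AC ∩ BC ∥ EA]
   → A = (8, 1)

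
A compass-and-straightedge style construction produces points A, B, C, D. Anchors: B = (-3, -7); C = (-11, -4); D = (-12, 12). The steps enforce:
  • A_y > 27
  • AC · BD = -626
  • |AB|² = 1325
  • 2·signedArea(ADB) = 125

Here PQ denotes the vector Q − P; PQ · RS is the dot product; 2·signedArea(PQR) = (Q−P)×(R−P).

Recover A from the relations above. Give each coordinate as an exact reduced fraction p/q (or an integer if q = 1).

A = (-13, 28)

1. A_x = -13  [AC · BD = -626 ∩ 2·signedArea(ADB) = 125]
2. A_y = 28  [AC · BD = -626 ∩ 2·signedArea(ADB) = 125]
   → A = (-13, 28)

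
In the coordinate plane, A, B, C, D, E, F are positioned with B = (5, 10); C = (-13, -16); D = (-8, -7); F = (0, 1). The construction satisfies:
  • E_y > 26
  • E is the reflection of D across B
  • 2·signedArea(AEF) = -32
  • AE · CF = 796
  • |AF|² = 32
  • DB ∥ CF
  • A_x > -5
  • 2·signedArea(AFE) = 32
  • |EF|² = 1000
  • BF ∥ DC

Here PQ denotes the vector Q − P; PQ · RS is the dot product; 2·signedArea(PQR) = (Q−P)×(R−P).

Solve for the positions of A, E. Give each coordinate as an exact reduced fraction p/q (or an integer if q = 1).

A = (-4, -3)
E = (18, 27)

1. E_x = 18  [E is the reflection of D across B]
2. E_y = 27  [E is the reflection of D across B]
   → E = (18, 27)
3. A_x = -4  [2·signedArea(AEF) = -32 ∩ AE · CF = 796]
4. A_y = -3  [2·signedArea(AEF) = -32 ∩ AE · CF = 796]
   → A = (-4, -3)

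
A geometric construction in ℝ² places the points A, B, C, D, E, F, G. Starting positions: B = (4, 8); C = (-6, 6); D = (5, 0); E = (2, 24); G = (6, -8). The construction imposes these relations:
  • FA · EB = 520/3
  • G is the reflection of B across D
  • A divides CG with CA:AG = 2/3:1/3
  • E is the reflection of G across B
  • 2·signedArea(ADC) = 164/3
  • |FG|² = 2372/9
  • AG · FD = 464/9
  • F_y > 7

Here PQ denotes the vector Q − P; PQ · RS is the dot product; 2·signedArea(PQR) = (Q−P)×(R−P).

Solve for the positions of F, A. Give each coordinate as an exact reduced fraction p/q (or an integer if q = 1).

1. A_x = 2  [A divides CG with CA:AG = 2/3:1/3]
2. A_y = -10/3  [A divides CG with CA:AG = 2/3:1/3]
   → A = (2, -10/3)
3. F_x = 2/3  [FA · EB = 520/3 ∩ AG · FD = 464/9]
4. F_y = 22/3  [FA · EB = 520/3 ∩ AG · FD = 464/9]
   → F = (2/3, 22/3)

A = (2, -10/3)
F = (2/3, 22/3)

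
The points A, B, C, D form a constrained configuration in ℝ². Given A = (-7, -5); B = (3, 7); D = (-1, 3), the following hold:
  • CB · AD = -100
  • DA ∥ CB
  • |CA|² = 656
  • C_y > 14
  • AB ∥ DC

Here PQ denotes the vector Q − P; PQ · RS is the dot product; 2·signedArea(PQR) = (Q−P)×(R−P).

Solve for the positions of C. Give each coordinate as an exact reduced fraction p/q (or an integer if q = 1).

1. C_x = 9  [DA ∥ CB ∩ AB ∥ DC]
2. C_y = 15  [DA ∥ CB ∩ AB ∥ DC]
   → C = (9, 15)

C = (9, 15)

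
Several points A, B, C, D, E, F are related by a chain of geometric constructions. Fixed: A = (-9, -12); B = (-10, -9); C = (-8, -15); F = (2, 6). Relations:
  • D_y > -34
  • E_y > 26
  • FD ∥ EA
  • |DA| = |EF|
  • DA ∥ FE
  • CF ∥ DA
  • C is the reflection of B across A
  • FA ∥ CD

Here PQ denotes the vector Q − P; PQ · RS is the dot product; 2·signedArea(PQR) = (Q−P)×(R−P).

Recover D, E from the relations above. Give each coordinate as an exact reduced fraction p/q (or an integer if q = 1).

1. D_x = -19  [CF ∥ DA ∩ FA ∥ CD]
2. D_y = -33  [CF ∥ DA ∩ FA ∥ CD]
   → D = (-19, -33)
3. E_x = 12  [FD ∥ EA ∩ DA ∥ FE]
4. E_y = 27  [FD ∥ EA ∩ DA ∥ FE]
   → E = (12, 27)

D = (-19, -33)
E = (12, 27)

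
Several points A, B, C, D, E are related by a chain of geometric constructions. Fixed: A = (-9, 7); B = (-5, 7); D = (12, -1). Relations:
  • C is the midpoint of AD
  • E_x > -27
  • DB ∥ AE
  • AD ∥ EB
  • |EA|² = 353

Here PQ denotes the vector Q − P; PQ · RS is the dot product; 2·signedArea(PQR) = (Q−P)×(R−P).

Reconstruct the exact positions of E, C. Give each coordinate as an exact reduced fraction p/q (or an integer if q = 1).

1. E_x = -26  [AD ∥ EB ∩ DB ∥ AE]
2. E_y = 15  [AD ∥ EB ∩ DB ∥ AE]
   → E = (-26, 15)
3. C_x = 3/2  [C is the midpoint of AD]
4. C_y = 3  [C is the midpoint of AD]
   → C = (3/2, 3)

C = (3/2, 3)
E = (-26, 15)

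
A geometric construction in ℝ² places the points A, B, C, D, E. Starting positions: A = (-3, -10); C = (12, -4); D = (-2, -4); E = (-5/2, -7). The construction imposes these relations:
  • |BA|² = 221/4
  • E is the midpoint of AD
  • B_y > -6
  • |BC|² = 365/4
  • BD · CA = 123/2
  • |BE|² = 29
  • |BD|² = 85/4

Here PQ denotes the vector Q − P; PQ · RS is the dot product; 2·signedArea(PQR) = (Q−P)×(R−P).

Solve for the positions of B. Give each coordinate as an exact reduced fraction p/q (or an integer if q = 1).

B = (5/2, -5)

1. B_x = 5/2  [line 15·x + 6·y + -15/2 = 0 ∩ |BA|² = 221/4]
2. B_y = -5  [line 15·x + 6·y + -15/2 = 0 ∩ |BA|² = 221/4]
   → B = (5/2, -5)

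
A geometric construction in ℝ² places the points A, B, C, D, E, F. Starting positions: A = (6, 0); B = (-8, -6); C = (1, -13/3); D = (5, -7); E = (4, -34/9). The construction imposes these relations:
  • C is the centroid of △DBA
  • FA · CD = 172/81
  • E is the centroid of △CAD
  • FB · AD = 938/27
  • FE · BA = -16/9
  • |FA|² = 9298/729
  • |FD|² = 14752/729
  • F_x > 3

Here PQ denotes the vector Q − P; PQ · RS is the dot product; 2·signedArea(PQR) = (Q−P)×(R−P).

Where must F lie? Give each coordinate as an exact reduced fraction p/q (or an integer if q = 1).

F = (11/3, -73/27)

1. F_x = 11/3  [FA · CD = 172/81 ∩ FE · BA = -16/9]
2. F_y = -73/27  [FA · CD = 172/81 ∩ FE · BA = -16/9]
   → F = (11/3, -73/27)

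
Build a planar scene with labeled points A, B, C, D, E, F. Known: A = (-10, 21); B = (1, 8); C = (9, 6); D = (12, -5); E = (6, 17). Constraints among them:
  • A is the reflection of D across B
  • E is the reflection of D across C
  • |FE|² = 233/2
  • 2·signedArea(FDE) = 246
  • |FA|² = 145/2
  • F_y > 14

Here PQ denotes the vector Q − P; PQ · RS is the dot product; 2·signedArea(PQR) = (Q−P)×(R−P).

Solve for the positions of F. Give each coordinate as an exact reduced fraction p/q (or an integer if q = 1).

F = (-9/2, 29/2)

1. F_x = -9/2  [line -22·x + -6·y + -12 = 0 ∩ |FE|² = 233/2]
2. F_y = 29/2  [line -22·x + -6·y + -12 = 0 ∩ |FE|² = 233/2]
   → F = (-9/2, 29/2)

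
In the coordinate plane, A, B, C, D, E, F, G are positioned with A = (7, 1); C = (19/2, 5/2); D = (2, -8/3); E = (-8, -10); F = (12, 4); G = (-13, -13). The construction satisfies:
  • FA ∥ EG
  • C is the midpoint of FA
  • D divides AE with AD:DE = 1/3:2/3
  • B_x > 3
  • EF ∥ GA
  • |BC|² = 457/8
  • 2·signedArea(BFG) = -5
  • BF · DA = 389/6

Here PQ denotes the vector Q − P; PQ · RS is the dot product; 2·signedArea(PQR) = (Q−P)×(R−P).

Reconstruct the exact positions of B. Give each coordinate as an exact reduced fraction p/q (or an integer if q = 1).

B = (13/4, -7/4)

1. B_x = 13/4  [2·signedArea(BFG) = -5 ∩ BF · DA = 389/6]
2. B_y = -7/4  [2·signedArea(BFG) = -5 ∩ BF · DA = 389/6]
   → B = (13/4, -7/4)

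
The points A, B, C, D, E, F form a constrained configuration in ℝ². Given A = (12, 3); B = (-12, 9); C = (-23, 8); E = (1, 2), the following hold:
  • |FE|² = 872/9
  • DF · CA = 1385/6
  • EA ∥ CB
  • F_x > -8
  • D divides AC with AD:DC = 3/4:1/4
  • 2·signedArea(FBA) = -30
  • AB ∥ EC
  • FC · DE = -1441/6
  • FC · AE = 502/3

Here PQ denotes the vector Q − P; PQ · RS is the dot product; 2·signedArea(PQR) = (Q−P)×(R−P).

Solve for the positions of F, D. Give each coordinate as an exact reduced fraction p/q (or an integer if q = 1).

1. F_x = -23/3  [2·signedArea(FBA) = -30 ∩ FC · AE = 502/3]
2. F_y = 20/3  [2·signedArea(FBA) = -30 ∩ FC · AE = 502/3]
   → F = (-23/3, 20/3)
3. D_x = -57/4  [D divides AC with AD:DC = 3/4:1/4]
4. D_y = 27/4  [D divides AC with AD:DC = 3/4:1/4]
   → D = (-57/4, 27/4)

D = (-57/4, 27/4)
F = (-23/3, 20/3)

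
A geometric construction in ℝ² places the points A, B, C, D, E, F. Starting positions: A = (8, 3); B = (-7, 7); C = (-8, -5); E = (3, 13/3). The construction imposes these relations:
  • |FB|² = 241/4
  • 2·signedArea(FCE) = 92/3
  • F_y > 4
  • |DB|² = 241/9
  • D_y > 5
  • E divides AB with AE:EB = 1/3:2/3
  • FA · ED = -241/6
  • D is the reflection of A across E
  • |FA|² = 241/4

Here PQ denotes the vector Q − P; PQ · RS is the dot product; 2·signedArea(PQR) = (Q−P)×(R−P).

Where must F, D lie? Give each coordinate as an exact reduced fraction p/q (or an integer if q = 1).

1. F_x = 1/2  [line -28/3·x + 11·y + -151/3 = 0 ∩ |FB|² = 241/4]
2. F_y = 5  [line -28/3·x + 11·y + -151/3 = 0 ∩ |FB|² = 241/4]
   → F = (1/2, 5)
3. D_x = -2  [D is the reflection of A across E]
4. D_y = 17/3  [D is the reflection of A across E]
   → D = (-2, 17/3)

D = (-2, 17/3)
F = (1/2, 5)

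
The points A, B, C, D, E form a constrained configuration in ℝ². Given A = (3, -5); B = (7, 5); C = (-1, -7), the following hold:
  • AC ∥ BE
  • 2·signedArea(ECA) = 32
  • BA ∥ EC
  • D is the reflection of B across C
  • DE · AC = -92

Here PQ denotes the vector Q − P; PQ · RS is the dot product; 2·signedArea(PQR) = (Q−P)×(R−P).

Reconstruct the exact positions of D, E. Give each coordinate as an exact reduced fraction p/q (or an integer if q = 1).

D = (-9, -19)
E = (3, 3)

1. D_x = -9  [D is the reflection of B across C]
2. D_y = -19  [D is the reflection of B across C]
   → D = (-9, -19)
3. E_x = 3  [BA ∥ EC ∩ AC ∥ BE]
4. E_y = 3  [BA ∥ EC ∩ AC ∥ BE]
   → E = (3, 3)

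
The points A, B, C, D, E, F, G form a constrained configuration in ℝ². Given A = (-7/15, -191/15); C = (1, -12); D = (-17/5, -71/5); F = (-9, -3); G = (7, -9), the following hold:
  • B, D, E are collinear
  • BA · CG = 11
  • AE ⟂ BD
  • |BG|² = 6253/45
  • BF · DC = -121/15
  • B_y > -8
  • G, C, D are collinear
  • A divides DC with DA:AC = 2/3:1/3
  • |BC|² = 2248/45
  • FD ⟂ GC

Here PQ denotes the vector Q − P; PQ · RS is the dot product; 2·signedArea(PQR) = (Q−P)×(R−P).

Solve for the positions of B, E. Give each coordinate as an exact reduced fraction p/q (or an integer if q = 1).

B = (-71/15, -118/15)
E = (-4039/1131, -75703/5655)

1. B_x = -71/15  [line -6·x + -3·y + -52 = 0 ∩ |BC|² = 2248/45]
2. B_y = -118/15  [line -6·x + -3·y + -52 = 0 ∩ |BC|² = 2248/45]
   → B = (-71/15, -118/15)
3. E_x = -4039/1131  [B, D, E are collinear ∩ AE ⟂ BD]
4. E_y = -75703/5655  [B, D, E are collinear ∩ AE ⟂ BD]
   → E = (-4039/1131, -75703/5655)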